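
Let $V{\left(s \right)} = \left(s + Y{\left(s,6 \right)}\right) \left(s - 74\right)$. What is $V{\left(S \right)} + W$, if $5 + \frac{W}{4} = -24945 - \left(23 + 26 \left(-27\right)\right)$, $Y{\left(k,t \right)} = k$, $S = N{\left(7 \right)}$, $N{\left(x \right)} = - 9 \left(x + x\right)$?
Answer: $-46684$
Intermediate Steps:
$N{\left(x \right)} = - 18 x$ ($N{\left(x \right)} = - 9 \cdot 2 x = - 18 x$)
$S = -126$ ($S = \left(-18\right) 7 = -126$)
$W = -97084$ ($W = -20 + 4 \left(-24945 - \left(23 + 26 \left(-27\right)\right)\right) = -20 + 4 \left(-24945 - \left(23 - 702\right)\right) = -20 + 4 \left(-24945 - -679\right) = -20 + 4 \left(-24945 + 679\right) = -20 + 4 \left(-24266\right) = -20 - 97064 = -97084$)
$V{\left(s \right)} = 2 s \left(-74 + s\right)$ ($V{\left(s \right)} = \left(s + s\right) \left(s - 74\right) = 2 s \left(-74 + s\right)$)
$V{\left(S \right)} + W = 2 \left(-126\right) \left(-74 - 126\right) - 97084 = 2 \left(-126\right) \left(-200\right) - 97084 = 50400 - 97084 = -46684$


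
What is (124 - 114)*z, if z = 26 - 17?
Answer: 90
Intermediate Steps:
z = 9
(124 - 114)*z = (124 - 114)*9 = 10*9 = 90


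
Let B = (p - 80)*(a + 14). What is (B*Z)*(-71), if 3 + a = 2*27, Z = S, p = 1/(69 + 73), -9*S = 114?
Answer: -14028365/3 ≈ -4.6761e+6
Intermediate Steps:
S = -38/3 (S = -1/9*114 = -38/3 ≈ -12.667)
p = 1/142 ≈ 0.0070423
Z = -38/3 ≈ -12.667
a = 51 (a = -3 + 2*27 = -3 + 54 = 51)
B = -738335/142 (B = (1/142 - 80)*(51 + 14) = -11359/142*65 = -738335/142 ≈ -5199.5)
(B*Z)*(-71) = -738335/142*(-38/3)*(-71) = (14028365/213)*(-71) = -14028365/3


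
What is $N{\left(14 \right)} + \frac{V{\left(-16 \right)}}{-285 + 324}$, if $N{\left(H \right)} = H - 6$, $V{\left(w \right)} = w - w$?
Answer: $8$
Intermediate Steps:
$V{\left(w \right)} = 0$
$N{\left(H \right)} = -6 + H$
$N{\left(14 \right)} + \frac{V{\left(-16 \right)}}{-285 + 324} = \left(-6 + 14\right) + \frac{1}{-285 + 324} \cdot 0 = 8 + \frac{1}{39} \cdot 0 = 8 + 0 = 8$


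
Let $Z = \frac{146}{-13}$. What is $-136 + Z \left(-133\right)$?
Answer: $\frac{17650}{13} \approx 1357.7$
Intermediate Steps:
$Z = - \frac{146}{13}$ ($Z = 146 \left(- \frac{1}{13}\right) = - \frac{146}{13} \approx -11.231$)
$-136 + Z \left(-133\right) = -136 - - \frac{19418}{13} = -136 + \frac{19418}{13} = \frac{17650}{13}$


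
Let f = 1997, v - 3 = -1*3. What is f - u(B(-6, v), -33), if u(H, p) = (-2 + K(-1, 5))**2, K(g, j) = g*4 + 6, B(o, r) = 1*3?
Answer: 1997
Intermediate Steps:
v = 0 (v = 3 - 1*3 = 3 - 3 = 0)
B(o, r) = 3
K(g, j) = 6 + 4*g (K(g, j) = 4*g + 6 = 6 + 4*g)
u(H, p) = 0 (u(H, p) = (-2 + (6 + 4*(-1)))**2 = (-2 + (6 - 4))**2 = (-2 + 2)**2 = 0**2 = 0)
f - u(B(-6, v), -33) = 1997 - 1*0 = 1997 + 0 = 1997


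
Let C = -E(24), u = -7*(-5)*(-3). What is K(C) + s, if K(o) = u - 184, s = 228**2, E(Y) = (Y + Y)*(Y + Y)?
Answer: 51695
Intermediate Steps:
E(Y) = 4*Y**2 (E(Y) = (2*Y)*(2*Y) = 4*Y**2)
u = -105 (u = 35*(-3) = -105)
s = 51984
C = -2304 (C = -4*24**2 = -4*576 = -1*2304 = -2304)
K(o) = -289 (K(o) = -105 - 184 = -289)
K(C) + s = -289 + 51984 = 51695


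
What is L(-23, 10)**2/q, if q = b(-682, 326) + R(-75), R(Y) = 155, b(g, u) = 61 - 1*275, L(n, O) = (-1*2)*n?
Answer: -2116/59 ≈ -35.864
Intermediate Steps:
L(n, O) = -2*n
b(g, u) = -214 (b(g, u) = 61 - 275 = -214)
q = -59 (q = -214 + 155 = -59)
L(-23, 10)**2/q = (-2*(-23))**2/(-59) = 46**2*(-1/59) = 2116*(-1/59) = -2116/59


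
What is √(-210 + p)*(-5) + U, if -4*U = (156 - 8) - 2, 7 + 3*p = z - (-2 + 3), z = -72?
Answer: -73/2 - 5*I*√2130/3 ≈ -36.5 - 76.92*I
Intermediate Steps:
p = -80/3 (p = -7/3 + (-72 - (-2 + 3))/3 = -7/3 + (-72 - 1)/3 = -7/3 + (⅓)*(-73) = -7/3 - 73/3 = -80/3 ≈ -26.667)
U = -73/2 (U = -((156 - 8) - 2)/4 = -(148 - 2)/4 = -¼*146 = -73/2 ≈ -36.500)
√(-210 + p)*(-5) + U = √(-210 - 80/3)*(-5) - 73/2 = √(-710/3)*(-5) - 73/2 = (I*√2130/3)*(-5) - 73/2 = -5*I*√2130/3 - 73/2 = -73/2 - 5*I*√2130/3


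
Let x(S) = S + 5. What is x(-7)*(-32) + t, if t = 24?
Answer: 88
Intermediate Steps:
x(S) = 5 + S
x(-7)*(-32) + t = (5 - 7)*(-32) + 24 = -2*(-32) + 24 = 64 + 24 = 88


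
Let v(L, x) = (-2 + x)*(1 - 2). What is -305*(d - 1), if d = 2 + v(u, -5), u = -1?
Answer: -2440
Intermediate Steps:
v(L, x) = 2 - x (v(L, x) = (-2 + x)*(-1) = 2 - x)
d = 9 (d = 2 + (2 - 1*(-5)) = 2 + (2 + 5) = 2 + 7 = 9)
-305*(d - 1) = -305*(9 - 1) = -305*8 = -2440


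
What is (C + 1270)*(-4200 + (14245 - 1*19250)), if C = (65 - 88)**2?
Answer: -16559795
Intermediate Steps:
C = 529 (C = (-23)**2 = 529)
(C + 1270)*(-4200 + (14245 - 1*19250)) = (529 + 1270)*(-4200 + (14245 - 1*19250)) = 1799*(-4200 + (14245 - 19250)) = 1799*(-4200 - 5005) = 1799*(-9205) = -16559795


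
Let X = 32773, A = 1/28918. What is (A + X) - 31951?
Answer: 23770597/28918 ≈ 822.00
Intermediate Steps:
A = 1/28918 ≈ 3.4581e-5
(A + X) - 31951 = (1/28918 + 32773) - 31951 = 947729615/28918 - 31951 = 23770597/28918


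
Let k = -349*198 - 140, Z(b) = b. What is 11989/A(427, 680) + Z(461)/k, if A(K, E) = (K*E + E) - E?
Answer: 348143189/10052553560 ≈ 0.034632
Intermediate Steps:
A(K, E) = E*K (A(K, E) = (E*K + E) - E = (E + E*K) - E = E*K)
k = -69242 (k = -69102 - 140 = -69242)
11989/A(427, 680) + Z(461)/k = 11989/((680*427)) + 461/(-69242) = 11989/290360 + 461*(-1/69242) = 11989*(1/290360) - 461/69242 = 11989/290360 - 461/69242 = 348143189/10052553560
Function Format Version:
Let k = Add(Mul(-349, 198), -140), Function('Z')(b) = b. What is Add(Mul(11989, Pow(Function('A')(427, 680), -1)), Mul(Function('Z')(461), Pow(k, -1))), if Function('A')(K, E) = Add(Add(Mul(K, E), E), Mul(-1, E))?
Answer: Rational(348143189, 10052553560) ≈ 0.034632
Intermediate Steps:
Function('A')(K, E) = Mul(E, K) (Function('A')(K, E) = Add(Add(Mul(E, K), E), Mul(-1, E)) = Add(Add(E, Mul(E, K)), Mul(-1, E)) = Mul(E, K))
k = -69242 (k = Add(-69102, -140) = -69242)
Add(Mul(11989, Pow(Function('A')(427, 680), -1)), Mul(Function('Z')(461), Pow(k, -1))) = Add(Mul(11989, Pow(Mul(680, 427), -1)), Mul(461, Pow(-69242, -1))) = Add(Mul(11989, Pow(290360, -1)), Mul(461, Rational(-1, 69242))) = Add(Mul(11989, Rational(1, 290360)), Rational(-461, 69242)) = Add(Rational(11989, 290360), Rational(-461, 69242)) = Rational(348143189, 10052553560)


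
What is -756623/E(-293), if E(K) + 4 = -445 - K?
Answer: 756623/156 ≈ 4850.1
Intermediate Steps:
E(K) = -449 - K (E(K) = -4 + (-445 - K) = -449 - K)
-756623/E(-293) = -756623/(-449 - 1*(-293)) = -756623/(-449 + 293) = -756623/(-156) = -756623*(-1/156) = 756623/156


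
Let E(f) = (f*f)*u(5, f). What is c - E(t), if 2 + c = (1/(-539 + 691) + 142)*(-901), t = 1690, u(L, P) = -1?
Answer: 414678811/152 ≈ 2.7282e+6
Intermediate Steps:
E(f) = -f² (E(f) = (f*f)*(-1) = f²*(-1) = -f²)
c = -19448389/152 (c = -2 + (1/(-539 + 691) + 142)*(-901) = -2 + (1/152 + 142)*(-901) = -2 + (21585/152)*(-901) = -2 - 19448085/152 = -19448389/152 ≈ -1.2795e+5)
c - E(t) = -19448389/152 - (-1)*1690² = -19448389/152 - (-1)*2856100 = -19448389/152 - 1*(-2856100) = -19448389/152 + 2856100 = 414678811/152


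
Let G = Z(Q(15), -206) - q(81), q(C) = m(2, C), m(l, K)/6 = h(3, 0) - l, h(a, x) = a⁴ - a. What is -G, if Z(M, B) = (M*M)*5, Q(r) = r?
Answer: -669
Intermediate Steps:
m(l, K) = 468 - 6*l (m(l, K) = 6*((3⁴ - 1*3) - l) = 6*((81 - 3) - l) = 6*(78 - l) = 468 - 6*l)
Z(M, B) = 5*M² (Z(M, B) = M²*5 = 5*M²)
q(C) = 456 (q(C) = 468 - 6*2 = 468 - 12 = 456)
G = 669 (G = 5*15² - 1*456 = 5*225 - 456 = 1125 - 456 = 669)
-G = -1*669 = -669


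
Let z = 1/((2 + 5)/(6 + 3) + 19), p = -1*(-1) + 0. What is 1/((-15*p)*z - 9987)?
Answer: -178/1777821 ≈ -0.00010012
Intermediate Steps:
p = 1 (p = 1 + 0 = 1)
z = 9/178 (z = 1/(7/9 + 19) = 1/(178/9) = 9/178 ≈ 0.050562)
1/((-15*p)*z - 9987) = 1/(-15*1*(9/178) - 9987) = 1/(-15*9/178 - 9987) = 1/(-135/178 - 9987) = 1/(-1777821/178) = -178/1777821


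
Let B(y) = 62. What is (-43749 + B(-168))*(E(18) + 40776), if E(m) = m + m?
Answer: -1782953844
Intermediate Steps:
E(m) = 2*m
(-43749 + B(-168))*(E(18) + 40776) = (-43749 + 62)*(2*18 + 40776) = -43687*(36 + 40776) = -43687*40812 = -1782953844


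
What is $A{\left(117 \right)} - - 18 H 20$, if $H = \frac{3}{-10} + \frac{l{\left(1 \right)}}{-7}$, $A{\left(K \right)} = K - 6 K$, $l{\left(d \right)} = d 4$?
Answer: $- \frac{6291}{7} \approx -898.71$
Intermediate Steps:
$l{\left(d \right)} = 4 d$
$A{\left(K \right)} = - 5 K$
$H = - \frac{61}{70}$ ($H = \frac{3}{-10} + \frac{4 \cdot 1}{-7} = 3 \left(- \frac{1}{10}\right) + 4 \left(- \frac{1}{7}\right) = - \frac{3}{10} - \frac{4}{7} = - \frac{61}{70} \approx -0.87143$)
$A{\left(117 \right)} - - 18 H 20 = \left(-5\right) 117 - \left(-18\right) \left(- \frac{61}{70}\right) 20 = -585 - \frac{549}{35} \cdot 20 = -585 - \frac{2196}{7} = - \frac{6291}{7}$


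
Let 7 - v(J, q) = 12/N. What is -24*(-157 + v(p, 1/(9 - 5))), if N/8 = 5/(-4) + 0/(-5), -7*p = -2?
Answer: 17856/5 ≈ 3571.2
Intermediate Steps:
p = 2/7 (p = -1/7*(-2) = 2/7 ≈ 0.28571)
N = -10 (N = 8*(5/(-4) + 0/(-5)) = 8*(5*(-1/4) + 0*(-1/5)) = 8*(-5/4 + 0) = 8*(-5/4) = -10)
v(J, q) = 41/5 (v(J, q) = 7 - 12/(-10) = 7 - 12*(-1)/10 = 7 - 1*(-6/5) = 7 + 6/5 = 41/5)
-24*(-157 + v(p, 1/(9 - 5))) = -24*(-157 + 41/5) = -24*(-744/5) = 17856/5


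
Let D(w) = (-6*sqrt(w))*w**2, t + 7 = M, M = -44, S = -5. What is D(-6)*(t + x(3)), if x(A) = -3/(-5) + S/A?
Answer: 56232*I*sqrt(6)/5 ≈ 27548.0*I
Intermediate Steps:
x(A) = 3/5 - 5/A (x(A) = -3/(-5) - 5/A = -3*(-1/5) - 5/A = 3/5 - 5/A)
t = -51 (t = -7 - 44 = -51)
D(w) = -6*w**(5/2)
D(-6)*(t + x(3)) = (-216*I*sqrt(6))*(-51 + (3/5 - 5/3)) = (-216*I*sqrt(6))*(-51 - 16/15) = -216*I*sqrt(6)*(-781/15) = 56232*I*sqrt(6)/5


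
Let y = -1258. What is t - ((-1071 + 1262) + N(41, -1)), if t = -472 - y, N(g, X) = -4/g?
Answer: 24399/41 ≈ 595.10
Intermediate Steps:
t = 786 (t = -472 - 1*(-1258) = -472 + 1258 = 786)
t - ((-1071 + 1262) + N(41, -1)) = 786 - ((-1071 + 1262) - 4/41) = 786 - (191 - 4*1/41) = 786 - (191 - 4/41) = 786 - 1*7827/41 = 786 - 7827/41 = 24399/41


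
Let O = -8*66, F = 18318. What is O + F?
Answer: 17790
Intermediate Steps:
O = -528 (O = -1*528 = -528)
O + F = -528 + 18318 = 17790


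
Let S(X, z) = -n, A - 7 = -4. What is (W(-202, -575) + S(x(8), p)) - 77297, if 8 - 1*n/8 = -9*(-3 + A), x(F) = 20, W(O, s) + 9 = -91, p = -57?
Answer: -77461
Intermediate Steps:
A = 3 (A = 7 - 4 = 3)
W(O, s) = -100 (W(O, s) = -9 - 91 = -100)
n = 64 (n = 64 - (-72)*(-3 + 3) = 64 - (-72)*0 = 64 - 8*0 = 64 + 0 = 64)
S(X, z) = -64 (S(X, z) = -1*64 = -64)
(W(-202, -575) + S(x(8), p)) - 77297 = (-100 - 64) - 77297 = -164 - 77297 = -77461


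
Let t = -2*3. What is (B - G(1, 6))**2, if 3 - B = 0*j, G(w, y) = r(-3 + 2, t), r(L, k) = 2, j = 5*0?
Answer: 1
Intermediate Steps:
j = 0
t = -6
G(w, y) = 2
B = 3 (B = 3 - 0*0 = 3 - 1*0 = 3 + 0 = 3)
(B - G(1, 6))**2 = (3 - 1*2)**2 = (3 - 2)**2 = 1**2 = 1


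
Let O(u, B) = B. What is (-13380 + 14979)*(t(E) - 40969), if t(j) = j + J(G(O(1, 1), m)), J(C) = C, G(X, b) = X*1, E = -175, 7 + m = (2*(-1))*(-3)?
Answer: -65787657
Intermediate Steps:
m = -1 (m = -7 + (2*(-1))*(-3) = -7 - 2*(-3) = -7 + 6 = -1)
G(X, b) = X
t(j) = 1 + j (t(j) = j + 1 = 1 + j)
(-13380 + 14979)*(t(E) - 40969) = (-13380 + 14979)*((1 - 175) - 40969) = 1599*(-174 - 40969) = 1599*(-41143) = -65787657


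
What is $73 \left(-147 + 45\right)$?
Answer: $-7446$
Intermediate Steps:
$73 \left(-147 + 45\right) = 73 \left(-102\right) = -7446$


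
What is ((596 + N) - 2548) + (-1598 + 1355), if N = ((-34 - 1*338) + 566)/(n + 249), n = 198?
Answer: -980971/447 ≈ -2194.6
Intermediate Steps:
N = 194/447 (N = ((-34 - 1*338) + 566)/(198 + 249) = ((-34 - 338) + 566)/447 = (-372 + 566)*(1/447) = 194*(1/447) = 194/447 ≈ 0.43400)
((596 + N) - 2548) + (-1598 + 1355) = ((596 + 194/447) - 2548) + (-1598 + 1355) = (266606/447 - 2548) - 243 = -872350/447 - 243 = -980971/447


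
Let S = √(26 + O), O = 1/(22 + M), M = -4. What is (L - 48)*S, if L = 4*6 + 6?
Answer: -3*√938 ≈ -91.880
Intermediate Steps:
L = 30 (L = 24 + 6 = 30)
O = 1/18 (O = 1/(22 - 4) = 1/18 ≈ 0.055556)
S = √938/6 (S = √(26 + 1/18) = √(469/18) = √938/6 ≈ 5.1045)
(L - 48)*S = (30 - 48)*(√938/6) = -3*√938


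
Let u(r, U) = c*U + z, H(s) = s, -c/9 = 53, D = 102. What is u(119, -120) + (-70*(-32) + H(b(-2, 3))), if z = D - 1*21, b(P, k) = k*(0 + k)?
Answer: 59570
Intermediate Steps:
b(P, k) = k**2 (b(P, k) = k*k = k**2)
c = -477 (c = -9*53 = -477)
z = 81 (z = 102 - 1*21 = 102 - 21 = 81)
u(r, U) = 81 - 477*U (u(r, U) = -477*U + 81 = 81 - 477*U)
u(119, -120) + (-70*(-32) + H(b(-2, 3))) = (81 - 477*(-120)) + (-70*(-32) + 3**2) = (81 + 57240) + (2240 + 9) = 57321 + 2249 = 59570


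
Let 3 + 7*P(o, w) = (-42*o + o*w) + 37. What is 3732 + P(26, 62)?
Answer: 26678/7 ≈ 3811.1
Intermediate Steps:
P(o, w) = 34/7 - 6*o + o*w/7 (P(o, w) = -3/7 + ((-42*o + o*w) + 37)/7 = -3/7 + (37 - 42*o + o*w)/7 = -3/7 + (37/7 - 6*o + o*w/7) = 34/7 - 6*o + o*w/7)
3732 + P(26, 62) = 3732 + (34/7 - 6*26 + (1/7)*26*62) = 3732 + (34/7 - 156 + 1612/7) = 3732 + 554/7 = 26678/7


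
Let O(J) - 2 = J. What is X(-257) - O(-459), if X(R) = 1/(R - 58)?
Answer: 143954/315 ≈ 457.00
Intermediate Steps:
X(R) = 1/(-58 + R)
O(J) = 2 + J
X(-257) - O(-459) = 1/(-58 - 257) - (2 - 459) = 1/(-315) - 1*(-457) = -1/315 + 457 = 143954/315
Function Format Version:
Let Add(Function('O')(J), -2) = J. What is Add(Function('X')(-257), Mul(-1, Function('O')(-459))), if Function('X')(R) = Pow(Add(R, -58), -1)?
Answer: Rational(143954, 315) ≈ 457.00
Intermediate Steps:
Function('X')(R) = Pow(Add(-58, R), -1)
Function('O')(J) = Add(2, J)
Add(Function('X')(-257), Mul(-1, Function('O')(-459))) = Add(Pow(Add(-58, -257), -1), Mul(-1, Add(2, -459))) = Add(Pow(-315, -1), Mul(-1, -457)) = Add(Rational(-1, 315), 457) = Rational(143954, 315)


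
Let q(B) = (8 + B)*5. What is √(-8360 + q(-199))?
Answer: 9*I*√115 ≈ 96.514*I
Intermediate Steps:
q(B) = 40 + 5*B
√(-8360 + q(-199)) = √(-8360 + (40 + 5*(-199))) = √(-8360 + (40 - 995)) = √(-8360 - 955) = √(-9315) = 9*I*√115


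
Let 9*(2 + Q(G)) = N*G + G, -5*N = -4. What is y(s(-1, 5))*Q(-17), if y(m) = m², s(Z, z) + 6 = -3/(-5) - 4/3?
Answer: -30603/125 ≈ -244.82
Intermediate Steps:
N = ⅘ (N = -⅕*(-4) = ⅘ ≈ 0.80000)
Q(G) = -2 + G/5 (Q(G) = -2 + (4*G/5 + G)/9 = -2 + (9*G/5)/9 = -2 + G/5)
s(Z, z) = -101/15 (s(Z, z) = -6 + (-3/(-5) - 4/3) = -6 + (-3*(-⅕) - 4*⅓) = -6 + (⅗ - 4/3) = -6 - 11/15 = -101/15)
y(s(-1, 5))*Q(-17) = (-101/15)²*(-2 + (⅕)*(-17)) = 10201*(-2 - 17/5)/225 = (10201/225)*(-27/5) = -30603/125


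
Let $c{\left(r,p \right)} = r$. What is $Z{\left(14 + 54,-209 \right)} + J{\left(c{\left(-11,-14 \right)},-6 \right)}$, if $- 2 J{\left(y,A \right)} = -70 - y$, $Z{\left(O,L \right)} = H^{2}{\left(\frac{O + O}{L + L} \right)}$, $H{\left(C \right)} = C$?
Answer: $\frac{2586427}{87362} \approx 29.606$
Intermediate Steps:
$Z{\left(O,L \right)} = \frac{O^{2}}{L^{2}}$ ($Z{\left(O,L \right)} = \left(\frac{O + O}{L + L}\right)^{2} = \left(\frac{2 O}{2 L}\right)^{2} = \left(2 O \frac{1}{2 L}\right)^{2} = \left(\frac{O}{L}\right)^{2} = \frac{O^{2}}{L^{2}}$)
$J{\left(y,A \right)} = 35 + \frac{y}{2}$ ($J{\left(y,A \right)} = - \frac{-70 - y}{2} = 35 + \frac{y}{2}$)
$Z{\left(14 + 54,-209 \right)} + J{\left(c{\left(-11,-14 \right)},-6 \right)} = \frac{\left(14 + 54\right)^{2}}{43681} + \left(35 + \frac{1}{2} \left(-11\right)\right) = \frac{68^{2}}{43681} + \left(35 - \frac{11}{2}\right) = \frac{1}{43681} \cdot 4624 + \frac{59}{2} = \frac{4624}{43681} + \frac{59}{2} = \frac{2586427}{87362}$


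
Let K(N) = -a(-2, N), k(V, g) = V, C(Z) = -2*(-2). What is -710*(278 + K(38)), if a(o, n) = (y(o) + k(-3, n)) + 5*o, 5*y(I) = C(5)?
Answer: -206042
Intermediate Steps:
C(Z) = 4
y(I) = ⅘ (y(I) = (⅕)*4 = ⅘)
a(o, n) = -11/5 + 5*o (a(o, n) = (⅘ - 3) + 5*o = -11/5 + 5*o)
K(N) = 61/5 (K(N) = -(-11/5 + 5*(-2)) = -(-11/5 - 10) = -1*(-61/5) = 61/5)
-710*(278 + K(38)) = -710*(278 + 61/5) = -710*1451/5 = -206042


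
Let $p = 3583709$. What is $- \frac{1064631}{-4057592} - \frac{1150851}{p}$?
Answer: $- \frac{854356114413}{14541228968728} \approx -0.058754$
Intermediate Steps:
$- \frac{1064631}{-4057592} - \frac{1150851}{p} = - \frac{1064631}{-4057592} - \frac{1150851}{3583709} = \left(-1064631\right) \left(- \frac{1}{4057592}\right) - \frac{1150851}{3583709} = \frac{1064631}{4057592} - \frac{1150851}{3583709} = - \frac{854356114413}{14541228968728}$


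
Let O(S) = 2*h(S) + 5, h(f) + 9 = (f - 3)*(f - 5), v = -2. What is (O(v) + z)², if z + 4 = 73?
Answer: 15876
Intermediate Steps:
h(f) = -9 + (-5 + f)*(-3 + f) (h(f) = -9 + (f - 3)*(f - 5) = -9 + (-3 + f)*(-5 + f) = -9 + (-5 + f)*(-3 + f))
O(S) = 17 - 16*S + 2*S² (O(S) = 2*(6 + S² - 8*S) + 5 = (12 - 16*S + 2*S²) + 5 = 17 - 16*S + 2*S²)
z = 69 (z = -4 + 73 = 69)
(O(v) + z)² = ((17 - 16*(-2) + 2*(-2)²) + 69)² = ((17 + 32 + 2*4) + 69)² = ((17 + 32 + 8) + 69)² = (57 + 69)² = 126² = 15876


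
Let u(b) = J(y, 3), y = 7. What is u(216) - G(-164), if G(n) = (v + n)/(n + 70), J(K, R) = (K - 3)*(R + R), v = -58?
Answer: 1017/47 ≈ 21.638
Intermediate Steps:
J(K, R) = 2*R*(-3 + K) (J(K, R) = (-3 + K)*(2*R) = 2*R*(-3 + K))
G(n) = (-58 + n)/(70 + n) (G(n) = (-58 + n)/(n + 70) = (-58 + n)/(70 + n))
u(b) = 24 (u(b) = 2*3*(-3 + 7) = 2*3*4 = 24)
u(216) - G(-164) = 24 - (-58 - 164)/(70 - 164) = 24 - (-222)/(-94) = 24 - (-1)*(-222)/94 = 24 - 1*111/47 = 24 - 111/47 = 1017/47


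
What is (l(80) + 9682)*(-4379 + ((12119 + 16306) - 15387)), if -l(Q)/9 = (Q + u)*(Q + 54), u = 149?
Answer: -2307554228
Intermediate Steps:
l(Q) = -9*(54 + Q)*(149 + Q) (l(Q) = -9*(Q + 149)*(Q + 54) = -9*(149 + Q)*(54 + Q) = -9*(54 + Q)*(149 + Q))
(l(80) + 9682)*(-4379 + ((12119 + 16306) - 15387)) = ((-72414 - 1827*80 - 9*80²) + 9682)*(-4379 + ((12119 + 16306) - 15387)) = ((-72414 - 146160 - 9*6400) + 9682)*(-4379 + (28425 - 15387)) = ((-72414 - 146160 - 57600) + 9682)*(-4379 + 13038) = (-276174 + 9682)*8659 = -266492*8659 = -2307554228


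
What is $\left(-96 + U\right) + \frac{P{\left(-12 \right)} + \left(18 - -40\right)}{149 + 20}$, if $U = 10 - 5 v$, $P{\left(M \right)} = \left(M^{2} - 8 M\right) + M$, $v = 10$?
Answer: $- \frac{1746}{13} \approx -134.31$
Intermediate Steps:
$P{\left(M \right)} = M^{2} - 7 M$
$U = -40$ ($U = 10 - 50 = -40$)
$\left(-96 + U\right) + \frac{P{\left(-12 \right)} + \left(18 - -40\right)}{149 + 20} = \left(-96 - 40\right) + \frac{- 12 \left(-7 - 12\right) + \left(18 - -40\right)}{149 + 20} = -136 + \frac{\left(-12\right) \left(-19\right) + \left(18 + 40\right)}{169} = -136 + \left(228 + 58\right) \frac{1}{169} = -136 + 286 \cdot \frac{1}{169} = -136 + \frac{22}{13} = - \frac{1746}{13}$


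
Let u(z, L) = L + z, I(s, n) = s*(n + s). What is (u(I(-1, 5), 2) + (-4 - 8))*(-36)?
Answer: 504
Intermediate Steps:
(u(I(-1, 5), 2) + (-4 - 8))*(-36) = ((2 - (5 - 1)) + (-4 - 8))*(-36) = ((2 - 1*4) - 12)*(-36) = ((2 - 4) - 12)*(-36) = (-2 - 12)*(-36) = -14*(-36) = 504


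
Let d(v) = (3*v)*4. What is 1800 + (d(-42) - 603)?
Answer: 693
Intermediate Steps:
d(v) = 12*v
1800 + (d(-42) - 603) = 1800 + (12*(-42) - 603) = 1800 + (-504 - 603) = 1800 - 1107 = 693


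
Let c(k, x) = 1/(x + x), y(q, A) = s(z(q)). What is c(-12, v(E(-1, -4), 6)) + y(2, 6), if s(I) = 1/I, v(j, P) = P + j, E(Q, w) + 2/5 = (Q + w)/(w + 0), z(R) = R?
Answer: 157/274 ≈ 0.57299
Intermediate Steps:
E(Q, w) = -⅖ + (Q + w)/w (E(Q, w) = -⅖ + (Q + w)/(w + 0) = -⅖ + (Q + w)/w)
y(q, A) = 1/q
c(k, x) = 1/(2*x)
c(-12, v(E(-1, -4), 6)) + y(2, 6) = 1/(2*(6 + (⅗ - 1/(-4)))) + 1/2 = 1/(2*(6 + (⅗ - 1*(-¼)))) + ½ = 1/(2*(6 + (⅗ + ¼))) + ½ = 1/(2*(6 + 17/20)) + ½ = 1/(2*(137/20)) + ½ = (½)*(20/137) + ½ = 10/137 + ½ = 157/274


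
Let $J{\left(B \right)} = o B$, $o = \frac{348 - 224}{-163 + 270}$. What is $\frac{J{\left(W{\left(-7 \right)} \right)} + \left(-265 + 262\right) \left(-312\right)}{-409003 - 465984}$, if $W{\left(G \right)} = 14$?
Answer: $- \frac{101888}{93623609} \approx -0.0010883$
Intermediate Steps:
$o = \frac{124}{107} \approx 1.1589$
$J{\left(B \right)} = \frac{124 B}{107}$
$\frac{J{\left(W{\left(-7 \right)} \right)} + \left(-265 + 262\right) \left(-312\right)}{-409003 - 465984} = \frac{\frac{124}{107} \cdot 14 + \left(-265 + 262\right) \left(-312\right)}{-409003 - 465984} = \frac{\frac{1736}{107} - -936}{-874987} = \left(\frac{1736}{107} + 936\right) \left(- \frac{1}{874987}\right) = \frac{101888}{107} \left(- \frac{1}{874987}\right) = - \frac{101888}{93623609}$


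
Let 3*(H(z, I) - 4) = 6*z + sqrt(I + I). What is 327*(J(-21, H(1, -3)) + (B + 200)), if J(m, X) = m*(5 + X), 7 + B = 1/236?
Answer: -2932209/236 - 2289*I*sqrt(6) ≈ -12425.0 - 5606.9*I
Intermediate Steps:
H(z, I) = 4 + 2*z + sqrt(2)*sqrt(I)/3 (H(z, I) = 4 + (6*z + sqrt(I + I))/3 = 4 + (6*z + sqrt(2*I))/3 = 4 + (6*z + sqrt(2)*sqrt(I))/3 = 4 + (2*z + sqrt(2)*sqrt(I)/3) = 4 + 2*z + sqrt(2)*sqrt(I)/3)
B = -1651/236 (B = -7 + 1/236 = -1651/236 ≈ -6.9958)
327*(J(-21, H(1, -3)) + (B + 200)) = 327*(-21*(5 + (4 + 2*1 + sqrt(2)*sqrt(-3)/3)) + (-1651/236 + 200)) = 327*(-21*(5 + (4 + 2 + sqrt(2)*(I*sqrt(3))/3)) + 45549/236) = 327*(-21*(5 + (4 + 2 + I*sqrt(6)/3)) + 45549/236) = 327*(-21*(5 + (6 + I*sqrt(6)/3)) + 45549/236) = 327*(-21*(11 + I*sqrt(6)/3) + 45549/236) = 327*((-231 - 7*I*sqrt(6)) + 45549/236) = 327*(-8967/236 - 7*I*sqrt(6)) = -2932209/236 - 2289*I*sqrt(6)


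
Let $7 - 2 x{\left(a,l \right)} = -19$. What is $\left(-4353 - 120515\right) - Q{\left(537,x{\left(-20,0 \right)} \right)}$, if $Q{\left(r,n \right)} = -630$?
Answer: $-124238$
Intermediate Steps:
$x{\left(a,l \right)} = 13$ ($x{\left(a,l \right)} = \frac{7}{2} - - \frac{19}{2} = \frac{7}{2} + \frac{19}{2} = 13$)
$\left(-4353 - 120515\right) - Q{\left(537,x{\left(-20,0 \right)} \right)} = \left(-4353 - 120515\right) - -630 = \left(-4353 - 120515\right) + 630 = -124868 + 630 = -124238$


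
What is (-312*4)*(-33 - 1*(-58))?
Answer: -31200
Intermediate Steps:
(-312*4)*(-33 - 1*(-58)) = (-39*32)*(-33 + 58) = -1248*25 = -31200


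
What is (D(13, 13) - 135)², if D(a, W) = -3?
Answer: 19044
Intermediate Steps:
(D(13, 13) - 135)² = (-3 - 135)² = (-138)² = 19044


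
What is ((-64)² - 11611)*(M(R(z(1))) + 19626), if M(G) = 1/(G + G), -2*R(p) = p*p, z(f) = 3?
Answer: -147488555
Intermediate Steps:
R(p) = -p²/2 (R(p) = -p*p/2 = -p²/2)
M(G) = 1/(2*G)
((-64)² - 11611)*(M(R(z(1))) + 19626) = ((-64)² - 11611)*(1/(2*((-½*3²))) + 19626) = (4096 - 11611)*(1/(2*((-½*9))) + 19626) = -7515*(1/(2*(-9/2)) + 19626) = -7515*((½)*(-2/9) + 19626) = -7515*(-⅑ + 19626) = -7515*176633/9 = -147488555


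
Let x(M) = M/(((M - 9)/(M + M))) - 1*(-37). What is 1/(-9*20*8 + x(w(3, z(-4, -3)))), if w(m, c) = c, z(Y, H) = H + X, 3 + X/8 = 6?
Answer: -2/2659 ≈ -0.00075216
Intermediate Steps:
X = 24 (X = -24 + 8*6 = -24 + 48 = 24)
z(Y, H) = 24 + H (z(Y, H) = H + 24 = 24 + H)
x(M) = 37 + 2*M²/(-9 + M) (x(M) = M/(((-9 + M)/((2*M)))) + 37 = M/(((-9 + M)*(1/(2*M)))) + 37 = M/(((-9 + M)/(2*M))) + 37 = M*(2*M/(-9 + M)) + 37 = 2*M²/(-9 + M) + 37 = 37 + 2*M²/(-9 + M))
1/(-9*20*8 + x(w(3, z(-4, -3)))) = 1/(-9*20*8 + (-333 + 2*(24 - 3)² + 37*(24 - 3))/(-9 + (24 - 3))) = 1/(-180*8 + (-333 + 2*21² + 37*21)/(-9 + 21)) = 1/(-1440 + (-333 + 2*441 + 777)/12) = 1/(-1440 + (-333 + 882 + 777)/12) = 1/(-1440 + (1/12)*1326) = 1/(-1440 + 221/2) = 1/(-2659/2) = -2/2659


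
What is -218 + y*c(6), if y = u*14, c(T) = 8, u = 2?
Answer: 6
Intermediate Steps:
y = 28 (y = 2*14 = 28)
-218 + y*c(6) = -218 + 28*8 = -218 + 224 = 6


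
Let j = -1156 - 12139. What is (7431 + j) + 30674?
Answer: 24810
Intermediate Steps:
j = -13295
(7431 + j) + 30674 = (7431 - 13295) + 30674 = -5864 + 30674 = 24810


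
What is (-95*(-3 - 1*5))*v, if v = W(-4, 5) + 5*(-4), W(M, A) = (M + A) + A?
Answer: -10640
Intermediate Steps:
W(M, A) = M + 2*A (W(M, A) = (A + M) + A = M + 2*A)
v = -14 (v = (-4 + 2*5) + 5*(-4) = (-4 + 10) - 20 = 6 - 20 = -14)
(-95*(-3 - 1*5))*v = -95*(-3 - 1*5)*(-14) = -95*(-3 - 5)*(-14) = -95*(-8)*(-14) = 760*(-14) = -10640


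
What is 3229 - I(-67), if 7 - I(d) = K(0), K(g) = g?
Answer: 3222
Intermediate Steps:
I(d) = 7 (I(d) = 7 - 1*0 = 7 + 0 = 7)
3229 - I(-67) = 3229 - 1*7 = 3229 - 7 = 3222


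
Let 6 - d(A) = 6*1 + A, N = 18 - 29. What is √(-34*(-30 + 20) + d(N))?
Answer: 3*√39 ≈ 18.735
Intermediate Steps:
N = -11
d(A) = -A (d(A) = 6 - (6*1 + A) = 6 - (6 + A) = 6 + (-6 - A) = -A)
√(-34*(-30 + 20) + d(N)) = √(-34*(-30 + 20) - 1*(-11)) = √(-34*(-10) + 11) = √(340 + 11) = √351 = 3*√39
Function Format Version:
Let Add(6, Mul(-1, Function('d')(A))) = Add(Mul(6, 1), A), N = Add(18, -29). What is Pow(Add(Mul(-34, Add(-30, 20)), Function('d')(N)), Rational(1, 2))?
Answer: Mul(3, Pow(39, Rational(1, 2))) ≈ 18.735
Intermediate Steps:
N = -11
Function('d')(A) = Mul(-1, A) (Function('d')(A) = Add(6, Mul(-1, Add(Mul(6, 1), A))) = Add(6, Mul(-1, Add(6, A))) = Add(6, Add(-6, Mul(-1, A))) = Mul(-1, A))
Pow(Add(Mul(-34, Add(-30, 20)), Function('d')(N)), Rational(1, 2)) = Pow(Add(Mul(-34, Add(-30, 20)), Mul(-1, -11)), Rational(1, 2)) = Pow(Add(Mul(-34, -10), 11), Rational(1, 2)) = Pow(Add(340, 11), Rational(1, 2)) = Pow(351, Rational(1, 2)) = Mul(3, Pow(39, Rational(1, 2)))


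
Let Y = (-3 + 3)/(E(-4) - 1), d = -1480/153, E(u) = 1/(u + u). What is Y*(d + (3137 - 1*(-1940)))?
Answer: 0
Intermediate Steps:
E(u) = 1/(2*u)
d = -1480/153 (d = -1480*1/153 = -1480/153 ≈ -9.6732)
Y = 0 (Y = (-3 + 3)/((1/2)/(-4) - 1) = 0/((1/2)*(-1/4) - 1) = 0/(-1/8 - 1) = 0/(-9/8) = 0*(-8/9) = 0)
Y*(d + (3137 - 1*(-1940))) = 0*(-1480/153 + (3137 - 1*(-1940))) = 0*(-1480/153 + (3137 + 1940)) = 0*(-1480/153 + 5077) = 0*(775301/153) = 0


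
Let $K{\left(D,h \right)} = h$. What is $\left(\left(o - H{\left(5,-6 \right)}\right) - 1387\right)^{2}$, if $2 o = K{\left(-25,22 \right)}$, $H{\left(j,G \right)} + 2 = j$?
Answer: $1901641$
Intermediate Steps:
$H{\left(j,G \right)} = -2 + j$
$o = 11$ ($o = \frac{1}{2} \cdot 22 = 11$)
$\left(\left(o - H{\left(5,-6 \right)}\right) - 1387\right)^{2} = \left(\left(11 - \left(-2 + 5\right)\right) - 1387\right)^{2} = \left(\left(11 - 3\right) - 1387\right)^{2} = \left(8 - 1387\right)^{2} = \left(-1379\right)^{2} = 1901641$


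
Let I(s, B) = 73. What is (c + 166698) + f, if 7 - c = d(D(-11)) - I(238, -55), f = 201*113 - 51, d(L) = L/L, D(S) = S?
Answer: 189439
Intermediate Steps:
d(L) = 1
f = 22662 (f = 22713 - 51 = 22662)
c = 79 (c = 7 - (1 - 1*73) = 7 - (1 - 73) = 7 - 1*(-72) = 7 + 72 = 79)
(c + 166698) + f = (79 + 166698) + 22662 = 166777 + 22662 = 189439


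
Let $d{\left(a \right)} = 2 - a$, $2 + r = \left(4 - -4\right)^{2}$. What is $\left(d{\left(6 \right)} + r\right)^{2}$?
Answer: $3364$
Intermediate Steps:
$r = 62$ ($r = -2 + \left(4 - -4\right)^{2} = -2 + \left(4 + \left(-1 + 5\right)\right)^{2} = -2 + \left(4 + 4\right)^{2} = -2 + 8^{2} = -2 + 64 = 62$)
$\left(d{\left(6 \right)} + r\right)^{2} = \left(\left(2 - 6\right) + 62\right)^{2} = \left(-4 + 62\right)^{2} = 58^{2} = 3364$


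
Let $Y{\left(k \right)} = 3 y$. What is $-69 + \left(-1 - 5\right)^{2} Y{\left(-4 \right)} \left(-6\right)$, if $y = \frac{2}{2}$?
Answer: $-717$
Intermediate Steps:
$y = 1$ ($y = 2 \cdot \frac{1}{2} = 1$)
$Y{\left(k \right)} = 3$ ($Y{\left(k \right)} = 3 \cdot 1 = 3$)
$-69 + \left(-1 - 5\right)^{2} Y{\left(-4 \right)} \left(-6\right) = -69 + \left(-1 - 5\right)^{2} \cdot 3 \left(-6\right) = -69 + \left(-6\right)^{2} \left(-18\right) = -69 + 36 \left(-18\right) = -69 - 648 = -717$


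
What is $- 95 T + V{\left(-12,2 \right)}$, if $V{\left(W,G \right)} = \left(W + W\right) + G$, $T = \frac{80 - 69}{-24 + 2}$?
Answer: $\frac{51}{2} \approx 25.5$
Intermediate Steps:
$T = - \frac{1}{2}$ ($T = \frac{11}{-22} = 11 \left(- \frac{1}{22}\right) = - \frac{1}{2} \approx -0.5$)
$V{\left(W,G \right)} = G + 2 W$ ($V{\left(W,G \right)} = 2 W + G = G + 2 W$)
$- 95 T + V{\left(-12,2 \right)} = \left(-95\right) \left(- \frac{1}{2}\right) + \left(2 + 2 \left(-12\right)\right) = \frac{95}{2} + \left(2 - 24\right) = \frac{95}{2} - 22 = \frac{51}{2}$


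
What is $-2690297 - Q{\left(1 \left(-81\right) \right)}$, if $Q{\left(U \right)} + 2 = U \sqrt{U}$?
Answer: $-2690295 + 729 i \approx -2.6903 \cdot 10^{6} + 729.0 i$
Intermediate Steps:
$Q{\left(U \right)} = -2 + U^{\frac{3}{2}}$ ($Q{\left(U \right)} = -2 + U \sqrt{U} = -2 + U^{\frac{3}{2}}$)
$-2690297 - Q{\left(1 \left(-81\right) \right)} = -2690297 - \left(-2 + \left(1 \left(-81\right)\right)^{\frac{3}{2}}\right) = -2690297 - \left(-2 + \left(-81\right)^{\frac{3}{2}}\right) = -2690297 - \left(-2 - 729 i\right) = -2690297 + \left(2 + 729 i\right) = -2690295 + 729 i$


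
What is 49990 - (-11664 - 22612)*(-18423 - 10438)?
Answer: -989189646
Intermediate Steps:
49990 - (-11664 - 22612)*(-18423 - 10438) = 49990 - (-34276)*(-28861) = 49990 - 1*989239636 = 49990 - 989239636 = -989189646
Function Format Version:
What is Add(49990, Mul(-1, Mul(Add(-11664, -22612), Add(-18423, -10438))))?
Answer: -989189646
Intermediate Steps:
Add(49990, Mul(-1, Mul(Add(-11664, -22612), Add(-18423, -10438)))) = Add(49990, Mul(-1, Mul(-34276, -28861))) = Add(49990, Mul(-1, 989239636)) = Add(49990, -989239636) = -989189646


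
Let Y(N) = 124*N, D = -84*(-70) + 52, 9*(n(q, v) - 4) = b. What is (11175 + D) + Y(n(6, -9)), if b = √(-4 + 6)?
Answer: 17603 + 124*√2/9 ≈ 17623.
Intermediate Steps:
b = √2 ≈ 1.4142
n(q, v) = 4 + √2/9
D = 5932 (D = 5880 + 52 = 5932)
(11175 + D) + Y(n(6, -9)) = (11175 + 5932) + 124*(4 + √2/9) = 17107 + (496 + 124*√2/9) = 17603 + 124*√2/9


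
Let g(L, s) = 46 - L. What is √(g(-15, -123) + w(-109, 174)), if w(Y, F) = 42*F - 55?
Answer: √7314 ≈ 85.522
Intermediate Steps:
w(Y, F) = -55 + 42*F
√(g(-15, -123) + w(-109, 174)) = √((46 - 1*(-15)) + (-55 + 42*174)) = √((46 + 15) + (-55 + 7308)) = √(61 + 7253) = √7314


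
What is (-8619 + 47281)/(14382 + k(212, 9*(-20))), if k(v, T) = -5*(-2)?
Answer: 19331/7196 ≈ 2.6864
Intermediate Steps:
k(v, T) = 10
(-8619 + 47281)/(14382 + k(212, 9*(-20))) = (-8619 + 47281)/(14382 + 10) = 38662/14392 = 38662*(1/14392) = 19331/7196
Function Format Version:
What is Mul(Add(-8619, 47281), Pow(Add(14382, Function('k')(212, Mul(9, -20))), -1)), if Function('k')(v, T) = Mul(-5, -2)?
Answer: Rational(19331, 7196) ≈ 2.6864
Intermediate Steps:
Function('k')(v, T) = 10
Mul(Add(-8619, 47281), Pow(Add(14382, Function('k')(212, Mul(9, -20))), -1)) = Mul(Add(-8619, 47281), Pow(Add(14382, 10), -1)) = Mul(38662, Pow(14392, -1)) = Mul(38662, Rational(1, 14392)) = Rational(19331, 7196)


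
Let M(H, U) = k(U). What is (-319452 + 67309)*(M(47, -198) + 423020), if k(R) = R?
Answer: -106611607546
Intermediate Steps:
M(H, U) = U
(-319452 + 67309)*(M(47, -198) + 423020) = (-319452 + 67309)*(-198 + 423020) = -252143*422822 = -106611607546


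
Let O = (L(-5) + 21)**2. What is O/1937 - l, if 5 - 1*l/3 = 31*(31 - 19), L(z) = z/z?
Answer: 2133121/1937 ≈ 1101.3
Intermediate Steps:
L(z) = 1
l = -1101 (l = 15 - 93*(31 - 19) = 15 - 93*12 = 15 - 3*372 = 15 - 1116 = -1101)
O = 484 (O = (1 + 21)**2 = 22**2 = 484)
O/1937 - l = 484/1937 - 1*(-1101) = 484*(1/1937) + 1101 = 484/1937 + 1101 = 2133121/1937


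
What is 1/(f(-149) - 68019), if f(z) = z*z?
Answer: -1/45818 ≈ -2.1825e-5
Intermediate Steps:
f(z) = z²
1/(f(-149) - 68019) = 1/((-149)² - 68019) = 1/(22201 - 68019) = 1/(-45818) = -1/45818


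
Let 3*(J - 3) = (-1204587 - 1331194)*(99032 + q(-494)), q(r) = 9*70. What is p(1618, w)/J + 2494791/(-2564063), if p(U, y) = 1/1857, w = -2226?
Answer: -390270890522240921240/401107407540399996961 ≈ -0.97298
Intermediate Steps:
q(r) = 630
J = -252721006013/3 (J = 3 + ((-1204587 - 1331194)*(99032 + 630))/3 = 3 + (-2535781*99662)/3 = 3 + (⅓)*(-252721006022) = 3 - 252721006022/3 = -252721006013/3 ≈ -8.4240e+10)
p(U, y) = 1/1857
p(1618, w)/J + 2494791/(-2564063) = 1/(1857*(-252721006013/3)) + 2494791/(-2564063) = (1/1857)*(-3/252721006013) + 2494791*(-1/2564063) = -1/156434302722047 - 2494791/2564063 = -390270890522240921240/401107407540399996961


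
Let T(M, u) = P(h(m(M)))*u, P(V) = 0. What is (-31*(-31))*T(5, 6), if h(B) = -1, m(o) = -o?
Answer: 0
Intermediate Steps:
T(M, u) = 0 (T(M, u) = 0*u = 0)
(-31*(-31))*T(5, 6) = -31*(-31)*0 = 961*0 = 0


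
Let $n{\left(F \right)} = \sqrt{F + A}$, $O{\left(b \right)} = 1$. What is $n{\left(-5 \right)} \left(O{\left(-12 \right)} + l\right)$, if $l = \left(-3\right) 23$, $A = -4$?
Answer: $- 204 i \approx - 204.0 i$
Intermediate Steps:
$l = -69$
$n{\left(F \right)} = \sqrt{-4 + F}$ ($n{\left(F \right)} = \sqrt{F - 4} = \sqrt{-4 + F}$)
$n{\left(-5 \right)} \left(O{\left(-12 \right)} + l\right) = \sqrt{-4 - 5} \left(1 - 69\right) = \sqrt{-9} \left(-68\right) = 3 i \left(-68\right) = - 204 i$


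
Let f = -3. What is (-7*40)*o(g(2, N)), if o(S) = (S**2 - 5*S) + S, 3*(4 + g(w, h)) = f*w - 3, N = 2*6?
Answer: -21560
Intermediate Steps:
N = 12
g(w, h) = -5 - w (g(w, h) = -4 + (-3*w - 3)/3 = -4 + (-3 - 3*w)/3 = -4 + (-1 - w) = -5 - w)
o(S) = S**2 - 4*S
(-7*40)*o(g(2, N)) = (-7*40)*((-5 - 1*2)*(-4 + (-5 - 1*2))) = -280*(-5 - 2)*(-4 + (-5 - 2)) = -(-1960)*(-4 - 7) = -(-1960)*(-11) = -280*77 = -21560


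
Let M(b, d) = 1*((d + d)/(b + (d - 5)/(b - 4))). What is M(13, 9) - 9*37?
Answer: -40131/121 ≈ -331.66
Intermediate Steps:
M(b, d) = 2*d/(b + (-5 + d)/(-4 + b)) (M(b, d) = 1*((2*d)/(b + (-5 + d)/(-4 + b))) = 1*(2*d/(b + (-5 + d)/(-4 + b))) = 2*d/(b + (-5 + d)/(-4 + b)))
M(13, 9) - 9*37 = 2*9*(-4 + 13)/(-5 + 9 + 13² - 4*13) - 9*37 = 2*9*9/(-5 + 9 + 169 - 52) - 333 = 2*9*9/121 - 333 = 2*9*(1/121)*9 - 333 = 162/121 - 333 = -40131/121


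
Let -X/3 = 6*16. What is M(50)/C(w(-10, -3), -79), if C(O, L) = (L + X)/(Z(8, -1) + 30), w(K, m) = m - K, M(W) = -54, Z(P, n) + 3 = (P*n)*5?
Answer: -702/367 ≈ -1.9128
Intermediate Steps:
X = -288 (X = -18*16 = -3*96 = -288)
Z(P, n) = -3 + 5*P*n (Z(P, n) = -3 + (P*n)*5 = -3 + 5*P*n)
C(O, L) = 288/13 - L/13 (C(O, L) = (L - 288)/((-3 + 5*8*(-1)) + 30) = (-288 + L)/((-3 - 40) + 30) = (-288 + L)/(-43 + 30) = (-288 + L)/(-13) = (-288 + L)*(-1/13) = 288/13 - L/13)
M(50)/C(w(-10, -3), -79) = -54/(288/13 - 1/13*(-79)) = -54/(288/13 + 79/13) = -54/367/13 = -54*13/367 = -702/367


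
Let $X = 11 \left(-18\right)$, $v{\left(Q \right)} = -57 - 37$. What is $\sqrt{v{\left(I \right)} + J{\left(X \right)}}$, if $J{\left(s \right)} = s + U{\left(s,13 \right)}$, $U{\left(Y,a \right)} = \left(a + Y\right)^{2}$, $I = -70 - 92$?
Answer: $\sqrt{33933} \approx 184.21$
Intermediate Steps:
$I = -162$
$U{\left(Y,a \right)} = \left(Y + a\right)^{2}$
$v{\left(Q \right)} = -94$
$X = -198$
$J{\left(s \right)} = s + \left(13 + s\right)^{2}$ ($J{\left(s \right)} = s + \left(s + 13\right)^{2} = s + \left(13 + s\right)^{2}$)
$\sqrt{v{\left(I \right)} + J{\left(X \right)}} = \sqrt{-94 - \left(198 - \left(13 - 198\right)^{2}\right)} = \sqrt{-94 - \left(198 - \left(-185\right)^{2}\right)} = \sqrt{-94 + \left(-198 + 34225\right)} = \sqrt{-94 + 34027} = \sqrt{33933}$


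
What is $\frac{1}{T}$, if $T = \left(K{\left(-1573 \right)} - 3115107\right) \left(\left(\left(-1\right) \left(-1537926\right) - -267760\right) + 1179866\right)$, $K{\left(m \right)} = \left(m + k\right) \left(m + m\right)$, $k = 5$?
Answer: $\frac{1}{5427199122192} \approx 1.8426 \cdot 10^{-13}$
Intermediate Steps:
$K{\left(m \right)} = 2 m \left(5 + m\right)$ ($K{\left(m \right)} = \left(m + 5\right) \left(m + m\right) = \left(5 + m\right) 2 m = 2 m \left(5 + m\right)$)
$T = 5427199122192$ ($T = \left(2 \left(-1573\right) \left(5 - 1573\right) - 3115107\right) \left(\left(\left(-1\right) \left(-1537926\right) - -267760\right) + 1179866\right) = \left(2 \left(-1573\right) \left(-1568\right) - 3115107\right) \left(\left(1537926 + 267760\right) + 1179866\right) = \left(4932928 - 3115107\right) \left(1805686 + 1179866\right) = 1817821 \cdot 2985552 = 5427199122192$)
$\frac{1}{T} = \frac{1}{5427199122192}$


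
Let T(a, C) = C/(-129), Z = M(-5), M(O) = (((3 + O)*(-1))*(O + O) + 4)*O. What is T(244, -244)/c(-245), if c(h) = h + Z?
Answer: -244/21285 ≈ -0.011463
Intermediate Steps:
M(O) = O*(4 + 2*O*(-3 - O)) (M(O) = ((-3 - O)*(2*O) + 4)*O = (2*O*(-3 - O) + 4)*O = (4 + 2*O*(-3 - O))*O = O*(4 + 2*O*(-3 - O)))
Z = 80 (Z = 2*(-5)*(2 - 1*(-5)² - 3*(-5)) = 2*(-5)*(2 - 1*25 + 15) = 2*(-5)*(2 - 25 + 15) = 2*(-5)*(-8) = 80)
T(a, C) = -C/129 (T(a, C) = C*(-1/129) = -C/129)
c(h) = 80 + h (c(h) = h + 80 = 80 + h)
T(244, -244)/c(-245) = (-1/129*(-244))/(80 - 245) = (244/129)/(-165) = (244/129)*(-1/165) = -244/21285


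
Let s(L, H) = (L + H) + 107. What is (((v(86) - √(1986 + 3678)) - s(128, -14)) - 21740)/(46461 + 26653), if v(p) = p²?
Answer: -14565/73114 - 2*√354/36557 ≈ -0.20024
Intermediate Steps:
s(L, H) = 107 + H + L (s(L, H) = (H + L) + 107 = 107 + H + L)
(((v(86) - √(1986 + 3678)) - s(128, -14)) - 21740)/(46461 + 26653) = (((86² - √(1986 + 3678)) - (107 - 14 + 128)) - 21740)/(46461 + 26653) = (((7396 - √5664) - 1*221) - 21740)/73114 = (((7396 - 4*√354) - 221) - 21740)*(1/73114) = ((7175 - 4*√354) - 21740)*(1/73114) = (-14565 - 4*√354)*(1/73114) = -14565/73114 - 2*√354/36557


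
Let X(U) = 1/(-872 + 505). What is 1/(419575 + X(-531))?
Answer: 367/153984024 ≈ 2.3834e-6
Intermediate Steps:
X(U) = -1/367 (X(U) = 1/(-367) = -1/367)
1/(419575 + X(-531)) = 1/(419575 - 1/367) = 1/(153984024/367) = 367/153984024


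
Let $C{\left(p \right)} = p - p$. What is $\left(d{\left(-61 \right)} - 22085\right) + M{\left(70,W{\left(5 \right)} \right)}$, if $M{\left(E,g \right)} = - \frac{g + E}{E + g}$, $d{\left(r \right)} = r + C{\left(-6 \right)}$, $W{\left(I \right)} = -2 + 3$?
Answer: $-22147$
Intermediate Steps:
$C{\left(p \right)} = 0$
$W{\left(I \right)} = 1$
$d{\left(r \right)} = r$ ($d{\left(r \right)} = r + 0 = r$)
$M{\left(E,g \right)} = -1$ ($M{\left(E,g \right)} = - \frac{E + g}{E + g} = \left(-1\right) 1 = -1$)
$\left(d{\left(-61 \right)} - 22085\right) + M{\left(70,W{\left(5 \right)} \right)} = \left(-61 - 22085\right) - 1 = -22146 - 1 = -22147$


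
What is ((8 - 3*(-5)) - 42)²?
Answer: 361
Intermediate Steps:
((8 - 3*(-5)) - 42)² = ((8 - 1*(-15)) - 42)² = ((8 + 15) - 42)² = (23 - 42)² = (-19)² = 361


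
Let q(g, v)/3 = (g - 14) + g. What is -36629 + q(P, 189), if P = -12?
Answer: -36743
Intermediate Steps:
q(g, v) = -42 + 6*g (q(g, v) = 3*((g - 14) + g) = 3*((-14 + g) + g) = 3*(-14 + 2*g) = -42 + 6*g)
-36629 + q(P, 189) = -36629 + (-42 + 6*(-12)) = -36629 + (-42 - 72) = -36629 - 114 = -36743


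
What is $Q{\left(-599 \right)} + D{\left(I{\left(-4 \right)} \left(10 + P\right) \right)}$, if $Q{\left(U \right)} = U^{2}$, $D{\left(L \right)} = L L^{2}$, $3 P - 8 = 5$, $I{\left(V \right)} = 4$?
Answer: $\frac{14776075}{27} \approx 5.4726 \cdot 10^{5}$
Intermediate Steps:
$P = \frac{13}{3}$ ($P = \frac{8}{3} + \frac{1}{3} \cdot 5 = \frac{8}{3} + \frac{5}{3} = \frac{13}{3} \approx 4.3333$)
$D{\left(L \right)} = L^{3}$
$Q{\left(-599 \right)} + D{\left(I{\left(-4 \right)} \left(10 + P\right) \right)} = \left(-599\right)^{2} + \left(4 \left(10 + \frac{13}{3}\right)\right)^{3} = 358801 + \left(4 \cdot \frac{43}{3}\right)^{3} = 358801 + \left(\frac{172}{3}\right)^{3} = 358801 + \frac{5088448}{27} = \frac{14776075}{27}$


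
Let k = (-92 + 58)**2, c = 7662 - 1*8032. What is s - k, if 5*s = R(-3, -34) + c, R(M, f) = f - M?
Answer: -6181/5 ≈ -1236.2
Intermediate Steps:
c = -370 (c = 7662 - 8032 = -370)
s = -401/5 (s = ((-34 - 1*(-3)) - 370)/5 = ((-34 + 3) - 370)/5 = (-31 - 370)/5 = (1/5)*(-401) = -401/5 ≈ -80.200)
k = 1156 (k = (-34)**2 = 1156)
s - k = -401/5 - 1*1156 = -401/5 - 1156 = -6181/5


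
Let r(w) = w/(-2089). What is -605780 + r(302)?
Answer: -1265474722/2089 ≈ -6.0578e+5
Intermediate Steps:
r(w) = -w/2089 (r(w) = w*(-1/2089) = -w/2089)
-605780 + r(302) = -605780 - 1/2089*302 = -605780 - 302/2089 = -1265474722/2089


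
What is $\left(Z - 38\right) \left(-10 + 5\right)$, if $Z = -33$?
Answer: $355$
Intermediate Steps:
$\left(Z - 38\right) \left(-10 + 5\right) = \left(-33 - 38\right) \left(-10 + 5\right) = \left(-71\right) \left(-5\right) = 355$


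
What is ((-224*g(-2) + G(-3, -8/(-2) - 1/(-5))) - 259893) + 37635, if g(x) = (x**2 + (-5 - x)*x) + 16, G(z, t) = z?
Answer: -228085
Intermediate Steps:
g(x) = 16 + x**2 + x*(-5 - x) (g(x) = (x**2 + x*(-5 - x)) + 16 = 16 + x**2 + x*(-5 - x))
((-224*g(-2) + G(-3, -8/(-2) - 1/(-5))) - 259893) + 37635 = ((-224*(16 - 5*(-2)) - 3) - 259893) + 37635 = ((-224*(16 + 10) - 3) - 259893) + 37635 = ((-224*26 - 3) - 259893) + 37635 = ((-5824 - 3) - 259893) + 37635 = (-5827 - 259893) + 37635 = -265720 + 37635 = -228085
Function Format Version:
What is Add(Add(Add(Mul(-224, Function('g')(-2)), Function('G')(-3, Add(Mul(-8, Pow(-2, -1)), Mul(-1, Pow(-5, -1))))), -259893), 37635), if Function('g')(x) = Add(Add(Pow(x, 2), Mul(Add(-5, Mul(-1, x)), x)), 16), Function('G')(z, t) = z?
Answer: -228085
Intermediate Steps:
Function('g')(x) = Add(16, Pow(x, 2), Mul(x, Add(-5, Mul(-1, x)))) (Function('g')(x) = Add(Add(Pow(x, 2), Mul(x, Add(-5, Mul(-1, x)))), 16) = Add(16, Pow(x, 2), Mul(x, Add(-5, Mul(-1, x)))))
Add(Add(Add(Mul(-224, Function('g')(-2)), Function('G')(-3, Add(Mul(-8, Pow(-2, -1)), Mul(-1, Pow(-5, -1))))), -259893), 37635) = Add(Add(Add(Mul(-224, Add(16, Mul(-5, -2))), -3), -259893), 37635) = Add(Add(Add(Mul(-224, Add(16, 10)), -3), -259893), 37635) = Add(Add(Add(Mul(-224, 26), -3), -259893), 37635) = Add(Add(Add(-5824, -3), -259893), 37635) = Add(Add(-5827, -259893), 37635) = Add(-265720, 37635) = -228085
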